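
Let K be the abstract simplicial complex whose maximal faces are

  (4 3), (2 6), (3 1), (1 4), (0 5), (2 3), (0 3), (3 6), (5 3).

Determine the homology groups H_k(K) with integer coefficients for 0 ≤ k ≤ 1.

H_0 = Z,  H_1 = Z^3.

K has 7 vertices, 9 edges.
rank ∂_0 = 0, rank ∂_1 = 6 ⇒ b_0 = 7 − 0 − 6 = 1; all invariant factors of ∂_1 are 1 so no torsion. So H_0 ≅ Z.
rank ∂_1 = 6, rank ∂_2 = 0 ⇒ b_1 = 9 − 6 − 0 = 3. So H_1 ≅ Z^3.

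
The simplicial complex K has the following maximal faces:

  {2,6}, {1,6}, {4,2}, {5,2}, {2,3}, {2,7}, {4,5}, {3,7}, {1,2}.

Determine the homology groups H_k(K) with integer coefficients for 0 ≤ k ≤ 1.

H_0 = Z,  H_1 = Z^3.

We work with the vertex ordering 1 < 2 < 3 < 4 < 5 < 6 < 7. The simplices of K, each written with vertices in increasing order, are:

  0-simplices (7): [1], [2], [3], [4], [5], [6], [7]
  1-simplices (9): [1,2], [1,6], [2,3], [2,4], [2,5], [2,6], [2,7], [3,7], [4,5]

giving chain groups C_0 ≅ Z^7, C_1 ≅ Z^9.

∂_1: C_1 → C_0 is given by ∂[p,q] = [q] − [p]. For instance
  ∂[2,4] = [4] − [2].
This gives a 7×9 integer matrix of rank 6; reducing to Smith normal form yields diagonal entries (1,1,1,1,1,1).

Reading off H_k = ker ∂_k / im ∂_{k+1}:

  H_0: rank C_0 − rank ∂_1 = 7 − 6 = 1, and the invariant factors of ∂_1 are all 1, so H_0 ≅ Z.
  H_1: rank ker ∂_1 − rank ∂_2 = (9 − 6) − 0 = 3, and there is no ∂_2, so H_1 ≅ Z^3.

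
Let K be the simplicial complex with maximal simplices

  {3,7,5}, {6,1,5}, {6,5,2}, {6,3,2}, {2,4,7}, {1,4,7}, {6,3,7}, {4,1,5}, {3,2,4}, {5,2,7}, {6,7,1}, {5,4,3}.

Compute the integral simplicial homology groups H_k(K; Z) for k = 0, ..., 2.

H_0 = Z,  H_1 = Z/2,  H_2 = 0.

Fix the vertex order 1 < 2 < 3 < 4 < 5 < 6 < 7 and write every simplex with vertices in increasing order. Then dim K = 2 and the simplices of K are:

  0-simplices (7): [1], [2], [3], [4], [5], [6], [7]
  1-simplices (18): [1,4], [1,5], [1,6], [1,7], [2,3], [2,4], [2,5], [2,6], [2,7], [3,4], [3,5], [3,6], [3,7], [4,5], [4,7], [5,6], [5,7], [6,7]
  2-simplices (12): [1,4,5], [1,4,7], [1,5,6], [1,6,7], [2,3,4], [2,3,6], [2,4,7], [2,5,6], [2,5,7], [3,4,5], [3,5,7], [3,6,7]

giving chain groups C_0 ≅ Z^7, C_1 ≅ Z^18, C_2 ≅ Z^12.

The boundary map ∂_1: C_1 → C_0 maps an edge to its endpoints' difference, ∂[p,q] = q − p. For instance
  ∂[2,6] = [6] − [2].
As a 7×18 matrix over Z this has rank 6, with invariant factors (1,1,1,1,1,1).

∂_2: C_2 → C_1 acts by ∂[p,q,r] = [q,r] − [p,r] + [p,q]. For instance
  ∂[1,4,5] = [4,5] − [1,5] + [1,4],
  ∂[2,5,6] = [5,6] − [2,6] + [2,5].
This gives a 18×12 integer matrix of rank 12; reducing to Smith normal form yields diagonal entries (1,1,1,1,1,1,1,1,1,1,1,2).

Now H_k = ker ∂_k / im ∂_{k+1}, so:

  H_0: rank C_0 − rank ∂_1 = 7 − 6 = 1, and the invariant factors of ∂_1 are all 1, so H_0 = Z.
  H_1: rank ker ∂_1 − rank ∂_2 = (18 − 6) − 12 = 0, and ∂_2 has invariant factor 2 > 1, so H_1 = Z/2.
  H_2: rank ker ∂_2 − rank ∂_3 = (12 − 12) − 0 = 0, and there is no ∂_3, so H_2 = 0.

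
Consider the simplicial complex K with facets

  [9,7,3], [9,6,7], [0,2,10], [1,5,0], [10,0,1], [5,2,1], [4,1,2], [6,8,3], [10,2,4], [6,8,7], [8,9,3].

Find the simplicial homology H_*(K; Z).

H_0 ≅ Z^2,  H_1 ≅ Z^2,  H_2 = 0.

K has 11 vertices, 22 edges, 11 triangles.
rank ∂_0 = 0, rank ∂_1 = 9 ⇒ b_0 = 11 − 0 − 9 = 2; all invariant factors of ∂_1 are 1 so no torsion. So H_0 ≅ Z^2.
rank ∂_1 = 9, rank ∂_2 = 11 ⇒ b_1 = 22 − 9 − 11 = 2; all invariant factors of ∂_2 are 1 so no torsion. So H_1 ≅ Z^2.
rank ∂_2 = 11, rank ∂_3 = 0 ⇒ b_2 = 11 − 11 − 0 = 0. So H_2 ≅ 0.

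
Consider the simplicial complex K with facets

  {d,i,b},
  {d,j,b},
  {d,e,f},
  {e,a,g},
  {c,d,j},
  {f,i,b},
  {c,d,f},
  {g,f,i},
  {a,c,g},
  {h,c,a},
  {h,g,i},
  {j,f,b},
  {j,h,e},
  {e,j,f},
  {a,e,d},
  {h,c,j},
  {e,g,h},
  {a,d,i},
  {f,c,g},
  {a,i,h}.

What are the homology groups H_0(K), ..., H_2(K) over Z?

H_0 ≅ Z,  H_1 ≅ Z ⊕ Z/2Z,  H_2 = 0.

We work with the vertex ordering a < b < c < d < e < f < g < h < i < j. The simplices of K, each written with vertices in increasing order, are:

  0-simplices (10): a, b, c, d, e, f, g, h, i, j
  1-simplices (30): ac, ad, ae, ag, ah, ai, bd, bf, bi, bj, cd, cf, cg, ch, cj, de, df, di, dj, ef, eg, eh, ej, fg, fi, fj, gh, gi, hi, hj
  2-simplices (20): acg, ach, ade, adi, aeg, ahi, bdi, bdj, bfi, bfj, cdf, cdj, cfg, chj, def, efj, egh, ehj, fgi, ghi

giving chain groups C_0 ≅ Z^10, C_1 ≅ Z^30, C_2 ≅ Z^20.

Boundary ∂_1: C_1 → C_0 maps an edge to its endpoints' difference, ∂[p,q] = q − p. For instance
  ∂cf = f − c.
The resulting 10×30 matrix has rank 9, and its Smith normal form has invariant factors (1,1,1,1,1,1,1,1,1).

∂_2: C_2 → C_1 sends each 2-simplex [p,q,r] to [q,r] − [p,r] + [p,q]. For instance
  ∂bfj = fj − bj + bf,
  ∂def = ef − df + de.
As a 30×20 matrix over Z this has rank 20, with invariant factors (1,1,1,1,1,1,1,1,1,1,1,1,1,1,1,1,1,1,1,2).

Now H_k = ker ∂_k / im ∂_{k+1}, so:

  H_0: rank C_0 − rank ∂_1 = 10 − 9 = 1, and the invariant factors of ∂_1 are all 1, so H_0 = Z.
  H_1: rank ker ∂_1 − rank ∂_2 = (30 − 9) − 20 = 1, and ∂_2 has invariant factor 2 > 1, so H_1 = Z ⊕ Z/2Z.
  H_2: rank ker ∂_2 − rank ∂_3 = (20 − 20) − 0 = 0, and there is no ∂_3, so H_2 = 0.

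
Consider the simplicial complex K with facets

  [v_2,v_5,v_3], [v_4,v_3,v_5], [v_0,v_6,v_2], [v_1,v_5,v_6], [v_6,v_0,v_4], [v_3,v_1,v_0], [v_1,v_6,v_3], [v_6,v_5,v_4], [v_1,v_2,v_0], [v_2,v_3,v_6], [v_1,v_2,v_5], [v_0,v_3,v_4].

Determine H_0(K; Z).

H_0 ≅ Z.

Fix the vertex order v_0 < v_1 < v_2 < v_3 < v_4 < v_5 < v_6 and write every simplex with vertices in increasing order. Then dim K = 2 and the simplices of K are:

  0-simplices (7): [v_0], [v_1], [v_2], [v_3], [v_4], [v_5], [v_6]
  1-simplices (18): (18 of them)
  2-simplices (12): (12 of them)

Hence C_0 ≅ Z^7, C_1 ≅ Z^18, C_2 ≅ Z^12.

Boundary ∂_1: C_1 → C_0 is given by ∂[p,q] = [q] − [p]. For instance
  ∂[v_3,v_4] = [v_4] − [v_3].
This gives a 7×18 integer matrix of rank 6; reducing to Smith normal form yields diagonal entries (1,1,1,1,1,1).

Boundary ∂_2: C_2 → C_1 maps a triangle to the signed sum of its edges. For instance
  ∂[v_4,v_5,v_6] = [v_5,v_6] − [v_4,v_6] + [v_4,v_5],
  ∂[v_0,v_4,v_6] = [v_4,v_6] − [v_0,v_6] + [v_0,v_4].
The resulting 18×12 matrix has rank 12, and its Smith normal form has invariant factors (1,1,1,1,1,1,1,1,1,1,1,2).

Now H_k = ker ∂_k / im ∂_{k+1}, so:

  H_0: rank C_0 − rank ∂_1 = 7 − 6 = 1, and the invariant factors of ∂_1 are all 1, so H_0 = Z.

(K is a triangulation of the real projective plane RP^2.)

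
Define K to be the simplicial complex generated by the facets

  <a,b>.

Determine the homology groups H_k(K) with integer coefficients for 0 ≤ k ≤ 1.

We work with the vertex ordering a < b. The simplices of K, each written with vertices in increasing order, are:

  0-simplices (2): a, b
  1-simplices (1): ab

Hence C_0 ≅ Z^2, C_1 ≅ Z^1.

∂_1: C_1 → C_0 maps an edge to its endpoints' difference, ∂[p,q] = q − p.
The 2×1 boundary matrix has rank 1 and Smith normal form diag(1).

Computing H_k = (kernel of ∂_k) / (image of ∂_{k+1}):

  H_0: rank C_0 − rank ∂_1 = 2 − 1 = 1, and the invariant factors of ∂_1 are all 1, so H_0 ≅ Z.
  H_1: rank ker ∂_1 − rank ∂_2 = (1 − 1) − 0 = 0, and there is no ∂_2, so H_1 ≅ 0.

As a check, the Euler characteristic is 2 − 1 = 1, which agrees with 1 − 0 = 1.

H_0 = Z,  H_1 = 0.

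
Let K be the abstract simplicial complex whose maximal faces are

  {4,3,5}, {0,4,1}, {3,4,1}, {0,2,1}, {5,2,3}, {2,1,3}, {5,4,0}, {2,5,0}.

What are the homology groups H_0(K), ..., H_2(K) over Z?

We work with the vertex ordering 0 < 1 < 2 < 3 < 4 < 5. The simplices of K, each written with vertices in increasing order, are:

  0-simplices (6): [0], [1], [2], [3], [4], [5]
  1-simplices (12): [0,1], [0,2], [0,4], [0,5], [1,2], [1,3], [1,4], [2,3], [2,5], [3,4], [3,5], [4,5]
  2-simplices (8): [0,1,2], [0,1,4], [0,2,5], [0,4,5], [1,2,3], [1,3,4], [2,3,5], [3,4,5]

giving chain groups C_0 ≅ Z^6, C_1 ≅ Z^12, C_2 ≅ Z^8.

The boundary map ∂_1: C_1 → C_0 is given by ∂[p,q] = [q] − [p]. For instance
  ∂[3,5] = [5] − [3].
The resulting 6×12 matrix has rank 5, and its Smith normal form has invariant factors (1,1,1,1,1).

Boundary ∂_2: C_2 → C_1 sends each 2-simplex [p,q,r] to [q,r] − [p,r] + [p,q]. For instance
  ∂[1,3,4] = [3,4] − [1,4] + [1,3],
  ∂[0,2,5] = [2,5] − [0,5] + [0,2].
As a 12×8 matrix over Z this has rank 7, with invariant factors (1,1,1,1,1,1,1).

Reading off H_k = ker ∂_k / im ∂_{k+1}:

  H_0: rank C_0 − rank ∂_1 = 6 − 5 = 1, and the invariant factors of ∂_1 are all 1, so H_0 ≅ Z.
  H_1: rank ker ∂_1 − rank ∂_2 = (12 − 5) − 7 = 0, and the invariant factors of ∂_2 are all 1, so H_1 ≅ 0.
  H_2: rank ker ∂_2 − rank ∂_3 = (8 − 7) − 0 = 1, and there is no ∂_3, so H_2 ≅ Z.

H_0 = Z,  H_1 = 0,  H_2 = Z.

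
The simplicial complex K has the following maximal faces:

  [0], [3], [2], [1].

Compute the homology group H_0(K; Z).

Take the total order 0 < 1 < 2 < 3 on the vertex set. Then K (dimension 0) consists of the simplices:

  0-simplices (4): [0], [1], [2], [3]

so the chain groups are C_0 ≅ Z^4.

Now H_k = ker ∂_k / im ∂_{k+1}, so:

  H_0: rank C_0 − rank ∂_1 = 4 − 0 = 4, and there is no ∂_1, so H_0 ≅ Z^4.

(K is a triangulation of a set of 4 points.)

H_0 ≅ Z^4.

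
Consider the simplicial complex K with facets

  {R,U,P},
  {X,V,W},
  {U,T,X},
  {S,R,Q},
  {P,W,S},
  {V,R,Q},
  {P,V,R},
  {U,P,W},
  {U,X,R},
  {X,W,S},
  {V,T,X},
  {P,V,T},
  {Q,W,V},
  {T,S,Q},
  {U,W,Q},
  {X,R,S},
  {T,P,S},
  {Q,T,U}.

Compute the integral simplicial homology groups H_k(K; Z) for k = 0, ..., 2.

Take the total order P < Q < R < S < T < U < V < W < X on the vertex set. Then K (dimension 2) consists of the simplices:

  0-simplices (9): P, Q, R, S, T, U, V, W, X
  1-simplices (27): PR, PS, PT, PU, PV, PW, QR, QS, QT, QU, QV, QW, RS, RU, RV, RX, ST, SW, SX, TU, TV, TX, UW, UX, VW, VX, WX
  2-simplices (18): PRU, PRV, PST, PSW, PTV, PUW, QRS, QRV, QST, QTU, QUW, QVW, RSX, RUX, SWX, TUX, TVX, VWX

Hence C_0 ≅ Z^9, C_1 ≅ Z^27, C_2 ≅ Z^18.

Boundary ∂_1: C_1 → C_0 is given by ∂[p,q] = [q] − [p]. For instance
  ∂UW = W − U.
This gives a 9×27 integer matrix of rank 8; reducing to Smith normal form yields diagonal entries (1,1,1,1,1,1,1,1).

The boundary map ∂_2: C_2 → C_1 maps a triangle to the signed sum of its edges. For instance
  ∂QRS = RS − QS + QR,
  ∂PSW = SW − PW + PS.
This gives a 27×18 integer matrix of rank 17; reducing to Smith normal form yields diagonal entries (1,1,1,1,1,1,1,1,1,1,1,1,1,1,1,1,1).

Now H_k = ker ∂_k / im ∂_{k+1}, so:

  H_0: rank C_0 − rank ∂_1 = 9 − 8 = 1, and the invariant factors of ∂_1 are all 1, so H_0 = Z.
  H_1: rank ker ∂_1 − rank ∂_2 = (27 − 8) − 17 = 2, and the invariant factors of ∂_2 are all 1, so H_1 = Z^2.
  H_2: rank ker ∂_2 − rank ∂_3 = (18 − 17) − 0 = 1, and there is no ∂_3, so H_2 = Z.

H_0 = Z,  H_1 = Z^2,  H_2 = Z.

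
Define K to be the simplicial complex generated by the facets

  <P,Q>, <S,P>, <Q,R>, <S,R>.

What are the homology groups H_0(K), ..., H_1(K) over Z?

H_0 ≅ Z,  H_1 ≅ Z.

We work with the vertex ordering P < Q < R < S. The simplices of K, each written with vertices in increasing order, are:

  0-simplices (4): P, Q, R, S
  1-simplices (4): PQ, PS, QR, RS

giving chain groups C_0 ≅ Z^4, C_1 ≅ Z^4.

Boundary ∂_1: C_1 → C_0 maps an edge to its endpoints' difference, ∂[p,q] = q − p. For instance
  ∂RS = S − R.
The 4×4 boundary matrix has rank 3 and Smith normal form diag(1,1,1).

From H_k ≅ ker(∂_k) / im(∂_{k+1}) we obtain:

  H_0: rank C_0 − rank ∂_1 = 4 − 3 = 1, and the invariant factors of ∂_1 are all 1, so H_0 = Z.
  H_1: rank ker ∂_1 − rank ∂_2 = (4 − 3) − 0 = 1, and there is no ∂_2, so H_1 = Z.

As a check, the Euler characteristic is 4 − 4 = 0, which agrees with 1 − 1 = 0.
(K is a triangulation of the circle S^1.)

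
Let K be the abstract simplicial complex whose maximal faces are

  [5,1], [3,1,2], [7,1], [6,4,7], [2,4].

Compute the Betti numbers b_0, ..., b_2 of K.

b_0 = 1, b_1 = 1, b_2 = 0.

Take the total order 1 < 2 < 3 < 4 < 5 < 6 < 7 on the vertex set. Then K (dimension 2) consists of the simplices:

  0-simplices (7): [1], [2], [3], [4], [5], [6], [7]
  1-simplices (9): [1,2], [1,3], [1,5], [1,7], [2,3], [2,4], [4,6], [4,7], [6,7]
  2-simplices (2): [1,2,3], [4,6,7]

Hence C_0 ≅ Z^7, C_1 ≅ Z^9, C_2 ≅ Z^2.

∂_1: C_1 → C_0 sends each edge [p,q] (with p < q) to q − p.
This gives a 7×9 integer matrix of rank 6; reducing to Smith normal form yields diagonal entries (1,1,1,1,1,1).

Boundary ∂_2: C_2 → C_1 sends each 2-simplex [p,q,r] to [q,r] − [p,r] + [p,q]. For instance
  ∂[4,6,7] = [6,7] − [4,7] + [4,6],
  ∂[1,2,3] = [2,3] − [1,3] + [1,2].
The resulting 9×2 matrix has rank 2, and its Smith normal form has invariant factors (1,1).

Computing H_k = (kernel of ∂_k) / (image of ∂_{k+1}):

  H_0: rank C_0 − rank ∂_1 = 7 − 6 = 1, and the invariant factors of ∂_1 are all 1, so H_0 ≅ Z.
  H_1: rank ker ∂_1 − rank ∂_2 = (9 − 6) − 2 = 1, and the invariant factors of ∂_2 are all 1, so H_1 ≅ Z.
  H_2: rank ker ∂_2 − rank ∂_3 = (2 − 2) − 0 = 0, and there is no ∂_3, so H_2 ≅ 0.

Hence the Betti numbers are b_0 = 1, b_1 = 1, b_2 = 0.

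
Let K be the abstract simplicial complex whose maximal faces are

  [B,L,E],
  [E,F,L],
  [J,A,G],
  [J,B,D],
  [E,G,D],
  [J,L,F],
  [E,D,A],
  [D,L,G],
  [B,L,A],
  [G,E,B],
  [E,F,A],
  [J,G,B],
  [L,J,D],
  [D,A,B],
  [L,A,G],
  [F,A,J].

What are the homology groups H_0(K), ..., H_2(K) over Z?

K has 8 vertices, 24 edges, 16 triangles.
rank ∂_0 = 0, rank ∂_1 = 7 ⇒ b_0 = 8 − 0 − 7 = 1; all invariant factors of ∂_1 are 1 so no torsion. So H_0 ≅ Z.
rank ∂_1 = 7, rank ∂_2 = 15 ⇒ b_1 = 24 − 7 − 15 = 2; all invariant factors of ∂_2 are 1 so no torsion. So H_1 ≅ Z^2.
rank ∂_2 = 15, rank ∂_3 = 0 ⇒ b_2 = 16 − 15 − 0 = 1. So H_2 ≅ Z.

H_0 = Z,  H_1 = Z^2,  H_2 = Z.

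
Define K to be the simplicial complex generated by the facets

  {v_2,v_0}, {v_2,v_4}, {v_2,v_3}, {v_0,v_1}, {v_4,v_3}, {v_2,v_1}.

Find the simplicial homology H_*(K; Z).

Order the vertices as v_0 < v_1 < v_2 < v_3 < v_4. Listing each simplex with vertices in this order, K has dimension 1 with simplices:

  0-simplices (5): [v_0], [v_1], [v_2], [v_3], [v_4]
  1-simplices (6): [v_0,v_1], [v_0,v_2], [v_1,v_2], [v_2,v_3], [v_2,v_4], [v_3,v_4]

so the chain groups are C_0 ≅ Z^5, C_1 ≅ Z^6.

The boundary map ∂_1: C_1 → C_0 maps an edge to its endpoints' difference, ∂[p,q] = q − p.
As a 5×6 matrix over Z this has rank 4, with invariant factors (1,1,1,1).

From H_k ≅ ker(∂_k) / im(∂_{k+1}) we obtain:

  H_0: rank C_0 − rank ∂_1 = 5 − 4 = 1, and the invariant factors of ∂_1 are all 1, so H_0 ≅ Z.
  H_1: rank ker ∂_1 − rank ∂_2 = (6 − 4) − 0 = 2, and there is no ∂_2, so H_1 ≅ Z^2.

H_0 ≅ Z,  H_1 ≅ Z^2.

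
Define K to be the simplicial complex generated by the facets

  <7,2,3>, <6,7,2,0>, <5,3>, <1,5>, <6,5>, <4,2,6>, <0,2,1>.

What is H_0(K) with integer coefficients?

Take the total order 0 < 1 < 2 < 3 < 4 < 5 < 6 < 7 on the vertex set. Then K (dimension 3) consists of the simplices:

  0-simplices (8): [0], [1], [2], [3], [4], [5], [6], [7]
  1-simplices (15): [0,1], [0,2], [0,6], [0,7], [1,2], [1,5], [2,3], [2,4], [2,6], [2,7], [3,5], [3,7], [4,6], [5,6], [6,7]
  2-simplices (7): [0,1,2], [0,2,6], [0,2,7], [0,6,7], [2,3,7], [2,4,6], [2,6,7]
  3-simplices (1): [0,2,6,7]

giving chain groups C_0 ≅ Z^8, C_1 ≅ Z^15, C_2 ≅ Z^7, C_3 ≅ Z^1.

The boundary map ∂_1: C_1 → C_0 maps an edge to its endpoints' difference, ∂[p,q] = q − p.
The 8×15 boundary matrix has rank 7 and Smith normal form diag(1,1,1,1,1,1,1).

Boundary ∂_2: C_2 → C_1 acts by ∂[p,q,r] = [q,r] − [p,r] + [p,q]. For instance
  ∂[0,2,7] = [2,7] − [0,7] + [0,2],
  ∂[2,4,6] = [4,6] − [2,6] + [2,4].
The 15×7 boundary matrix has rank 6 and Smith normal form diag(1,1,1,1,1,1).

The boundary map ∂_3: C_3 → C_2 sends each 3-simplex σ to the alternating sum Σ_i (−1)^i (σ with its i-th vertex removed). For instance
  ∂[0,2,6,7] = [2,6,7] − [0,6,7] + [0,2,7] − [0,2,6].
The resulting 7×1 matrix has rank 1, and its Smith normal form has invariant factors (1).

From H_k ≅ ker(∂_k) / im(∂_{k+1}) we obtain:

  H_0: rank C_0 − rank ∂_1 = 8 − 7 = 1, and the invariant factors of ∂_1 are all 1, so H_0 ≅ Z.

H_0 ≅ Z.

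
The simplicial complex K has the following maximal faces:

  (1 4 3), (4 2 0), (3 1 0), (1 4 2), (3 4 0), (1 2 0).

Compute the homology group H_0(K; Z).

K has 5 vertices, 9 edges, 6 triangles.
rank ∂_0 = 0, rank ∂_1 = 4 ⇒ b_0 = 5 − 0 − 4 = 1; all invariant factors of ∂_1 are 1 so no torsion. So H_0 ≅ Z.

H_0 ≅ Z.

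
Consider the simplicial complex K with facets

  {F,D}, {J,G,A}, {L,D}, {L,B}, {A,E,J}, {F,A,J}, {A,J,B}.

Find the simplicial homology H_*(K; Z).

Order the vertices as A < B < D < E < F < G < J < L. Listing each simplex with vertices in this order, K has dimension 2 with simplices:

  0-simplices (8): A, B, D, E, F, G, J, L
  1-simplices (12): AB, AE, AF, AG, AJ, BJ, BL, DF, DL, EJ, FJ, GJ
  2-simplices (4): ABJ, AEJ, AFJ, AGJ

Hence C_0 ≅ Z^8, C_1 ≅ Z^12, C_2 ≅ Z^4.

∂_1: C_1 → C_0 is given by ∂[p,q] = [q] − [p]. For instance
  ∂GJ = J − G.
This gives a 8×12 integer matrix of rank 7; reducing to Smith normal form yields diagonal entries (1,1,1,1,1,1,1).

∂_2: C_2 → C_1 acts by ∂[p,q,r] = [q,r] − [p,r] + [p,q]. For instance
  ∂AFJ = FJ − AJ + AF,
  ∂ABJ = BJ − AJ + AB.
As a 12×4 matrix over Z this has rank 4, with invariant factors (1,1,1,1).

Reading off H_k = ker ∂_k / im ∂_{k+1}:

  H_0: rank C_0 − rank ∂_1 = 8 − 7 = 1, and the invariant factors of ∂_1 are all 1, so H_0 ≅ Z.
  H_1: rank ker ∂_1 − rank ∂_2 = (12 − 7) − 4 = 1, and the invariant factors of ∂_2 are all 1, so H_1 ≅ Z.
  H_2: rank ker ∂_2 − rank ∂_3 = (4 − 4) − 0 = 0, and there is no ∂_3, so H_2 ≅ 0.

H_0 ≅ Z,  H_1 ≅ Z,  H_2 = 0.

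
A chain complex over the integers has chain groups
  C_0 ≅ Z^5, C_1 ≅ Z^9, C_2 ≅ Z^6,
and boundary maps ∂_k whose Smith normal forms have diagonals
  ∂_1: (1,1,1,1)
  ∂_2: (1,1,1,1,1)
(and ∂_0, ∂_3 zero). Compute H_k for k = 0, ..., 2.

H_0: b_0 = 5 − 0 − 4 = 1; torsion from ∂_1 factors > 1: none. So H_0 = Z.
H_1: b_1 = 9 − 4 − 5 = 0; torsion from ∂_2 factors > 1: none. So H_1 = 0.
H_2: b_2 = 6 − 5 − 0 = 1; torsion from ∂_3 factors > 1: none. So H_2 = Z.

H_0 = Z,  H_1 = 0,  H_2 = Z.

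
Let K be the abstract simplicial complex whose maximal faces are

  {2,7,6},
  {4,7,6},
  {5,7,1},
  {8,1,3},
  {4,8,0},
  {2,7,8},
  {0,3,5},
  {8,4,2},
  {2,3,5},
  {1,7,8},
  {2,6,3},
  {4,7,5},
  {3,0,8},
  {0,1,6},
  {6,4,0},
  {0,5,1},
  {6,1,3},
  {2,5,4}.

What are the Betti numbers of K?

Order the vertices as 0 < 1 < 2 < 3 < 4 < 5 < 6 < 7 < 8. Listing each simplex with vertices in this order, K has dimension 2 with simplices:

  0-simplices (9): [0], [1], [2], [3], [4], [5], [6], [7], [8]
  1-simplices (27): (27 of them)
  2-simplices (18): [0,1,5], [0,1,6], [0,3,5], [0,3,8], [0,4,6], [0,4,8], [1,3,6], [1,3,8], [1,5,7], [1,7,8], [2,3,5], [2,3,6], [2,4,5], [2,4,8], [2,6,7], [2,7,8], [4,5,7], [4,6,7]

giving chain groups C_0 ≅ Z^9, C_1 ≅ Z^27, C_2 ≅ Z^18.

∂_1: C_1 → C_0 is given by ∂[p,q] = [q] − [p].
This gives a 9×27 integer matrix of rank 8; reducing to Smith normal form yields diagonal entries (1,1,1,1,1,1,1,1).

∂_2: C_2 → C_1 maps a triangle to the signed sum of its edges. For instance
  ∂[0,4,6] = [4,6] − [0,6] + [0,4],
  ∂[1,5,7] = [5,7] − [1,7] + [1,5].
The resulting 27×18 matrix has rank 18, and its Smith normal form has invariant factors (1,1,1,1,1,1,1,1,1,1,1,1,1,1,1,1,1,2).

Now H_k = ker ∂_k / im ∂_{k+1}, so:

  H_0: rank C_0 − rank ∂_1 = 9 − 8 = 1, and the invariant factors of ∂_1 are all 1, so H_0 = Z.
  H_1: rank ker ∂_1 − rank ∂_2 = (27 − 8) − 18 = 1, and ∂_2 has invariant factor 2 > 1, so H_1 = Z ⊕ Z/2.
  H_2: rank ker ∂_2 − rank ∂_3 = (18 − 18) − 0 = 0, and there is no ∂_3, so H_2 = 0.

As a check, the Euler characteristic is 9 − 27 + 18 = 0, which agrees with 1 − 1 + 0 = 0.
(K is a triangulation of the Klein bottle.)

Hence the Betti numbers are b_0 = 1, b_1 = 1, b_2 = 0.

b_0 = 1, b_1 = 1, b_2 = 0.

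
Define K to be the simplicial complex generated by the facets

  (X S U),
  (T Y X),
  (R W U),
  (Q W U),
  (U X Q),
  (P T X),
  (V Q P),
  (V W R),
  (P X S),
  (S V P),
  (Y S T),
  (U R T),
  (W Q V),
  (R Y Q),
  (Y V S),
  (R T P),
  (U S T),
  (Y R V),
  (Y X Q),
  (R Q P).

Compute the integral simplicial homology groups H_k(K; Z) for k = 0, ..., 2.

K has 10 vertices, 30 edges, 20 triangles.
rank ∂_0 = 0, rank ∂_1 = 9 ⇒ b_0 = 10 − 0 − 9 = 1; all invariant factors of ∂_1 are 1 so no torsion. So H_0 = Z.
rank ∂_1 = 9, rank ∂_2 = 20 ⇒ b_1 = 30 − 9 − 20 = 1; ∂_2 has invariant factor(s) [2] giving torsion. So H_1 = Z ⊕ Z_2.
rank ∂_2 = 20, rank ∂_3 = 0 ⇒ b_2 = 20 − 20 − 0 = 0. So H_2 = 0.

H_0 = Z,  H_1 = Z ⊕ Z_2,  H_2 = 0.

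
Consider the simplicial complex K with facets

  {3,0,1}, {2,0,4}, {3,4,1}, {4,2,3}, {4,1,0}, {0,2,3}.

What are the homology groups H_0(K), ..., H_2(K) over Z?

Fix the vertex order 0 < 1 < 2 < 3 < 4 and write every simplex with vertices in increasing order. Then dim K = 2 and the simplices of K are:

  0-simplices (5): [0], [1], [2], [3], [4]
  1-simplices (9): [0,1], [0,2], [0,3], [0,4], [1,3], [1,4], [2,3], [2,4], [3,4]
  2-simplices (6): [0,1,3], [0,1,4], [0,2,3], [0,2,4], [1,3,4], [2,3,4]

giving chain groups C_0 ≅ Z^5, C_1 ≅ Z^9, C_2 ≅ Z^6.

Boundary ∂_1: C_1 → C_0 sends each edge [p,q] (with p < q) to q − p.
The 5×9 boundary matrix has rank 4 and Smith normal form diag(1,1,1,1).

The boundary map ∂_2: C_2 → C_1 maps a triangle to the signed sum of its edges. For instance
  ∂[0,1,3] = [1,3] − [0,3] + [0,1],
  ∂[0,1,4] = [1,4] − [0,4] + [0,1].
As a 9×6 matrix over Z this has rank 5, with invariant factors (1,1,1,1,1).

Now H_k = ker ∂_k / im ∂_{k+1}, so:

  H_0: rank C_0 − rank ∂_1 = 5 − 4 = 1, and the invariant factors of ∂_1 are all 1, so H_0 ≅ Z.
  H_1: rank ker ∂_1 − rank ∂_2 = (9 − 4) − 5 = 0, and the invariant factors of ∂_2 are all 1, so H_1 ≅ 0.
  H_2: rank ker ∂_2 − rank ∂_3 = (6 − 5) − 0 = 1, and there is no ∂_3, so H_2 ≅ Z.

As a check, the Euler characteristic is 5 − 9 + 6 = 2, which agrees with 1 − 0 + 1 = 2.

H_0 = Z,  H_1 = 0,  H_2 = Z.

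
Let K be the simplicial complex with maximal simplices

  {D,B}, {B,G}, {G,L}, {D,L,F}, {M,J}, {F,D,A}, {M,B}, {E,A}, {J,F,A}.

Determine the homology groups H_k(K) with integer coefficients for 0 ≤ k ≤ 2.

Order the vertices as A < B < D < E < F < G < J < L < M. Listing each simplex with vertices in this order, K has dimension 2 with simplices:

  0-simplices (9): A, B, D, E, F, G, J, L, M
  1-simplices (13): AD, AE, AF, AJ, BD, BG, BM, DF, DL, FJ, FL, GL, JM
  2-simplices (3): ADF, AFJ, DFL

so the chain groups are C_0 ≅ Z^9, C_1 ≅ Z^13, C_2 ≅ Z^3.

∂_1: C_1 → C_0 is given by ∂[p,q] = [q] − [p]. For instance
  ∂AD = D − A.
As a 9×13 matrix over Z this has rank 8, with invariant factors (1,1,1,1,1,1,1,1).

Boundary ∂_2: C_2 → C_1 sends each 2-simplex [p,q,r] to [q,r] − [p,r] + [p,q]. For instance
  ∂DFL = FL − DL + DF,
  ∂AFJ = FJ − AJ + AF.
The 13×3 boundary matrix has rank 3 and Smith normal form diag(1,1,1).

Reading off H_k = ker ∂_k / im ∂_{k+1}:

  H_0: rank C_0 − rank ∂_1 = 9 − 8 = 1, and the invariant factors of ∂_1 are all 1, so H_0 = Z.
  H_1: rank ker ∂_1 − rank ∂_2 = (13 − 8) − 3 = 2, and the invariant factors of ∂_2 are all 1, so H_1 = Z^2.
  H_2: rank ker ∂_2 − rank ∂_3 = (3 − 3) − 0 = 0, and there is no ∂_3, so H_2 = 0.

H_0 = Z,  H_1 = Z^2,  H_2 = 0.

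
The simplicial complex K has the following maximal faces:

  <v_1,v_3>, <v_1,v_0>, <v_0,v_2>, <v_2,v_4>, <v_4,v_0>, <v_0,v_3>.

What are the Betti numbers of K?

b_0 = 1, b_1 = 2.

Fix the vertex order v_0 < v_1 < v_2 < v_3 < v_4 and write every simplex with vertices in increasing order. Then dim K = 1 and the simplices of K are:

  0-simplices (5): [v_0], [v_1], [v_2], [v_3], [v_4]
  1-simplices (6): [v_0,v_1], [v_0,v_2], [v_0,v_3], [v_0,v_4], [v_1,v_3], [v_2,v_4]

so the chain groups are C_0 ≅ Z^5, C_1 ≅ Z^6.

∂_1: C_1 → C_0 sends each edge [p,q] (with p < q) to q − p.
The resulting 5×6 matrix has rank 4, and its Smith normal form has invariant factors (1,1,1,1).

From H_k ≅ ker(∂_k) / im(∂_{k+1}) we obtain:

  H_0: rank C_0 − rank ∂_1 = 5 − 4 = 1, and the invariant factors of ∂_1 are all 1, so H_0 ≅ Z.
  H_1: rank ker ∂_1 − rank ∂_2 = (6 − 4) − 0 = 2, and there is no ∂_2, so H_1 ≅ Z^2.

Hence the Betti numbers are b_0 = 1, b_1 = 2.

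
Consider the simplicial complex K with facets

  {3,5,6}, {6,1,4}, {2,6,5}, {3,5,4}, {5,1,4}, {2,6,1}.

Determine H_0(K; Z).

Order the vertices as 1 < 2 < 3 < 4 < 5 < 6. Listing each simplex with vertices in this order, K has dimension 2 with simplices:

  0-simplices (6): [1], [2], [3], [4], [5], [6]
  1-simplices (12): [1,2], [1,4], [1,5], [1,6], [2,5], [2,6], [3,4], [3,5], [3,6], [4,5], [4,6], [5,6]
  2-simplices (6): [1,2,6], [1,4,5], [1,4,6], [2,5,6], [3,4,5], [3,5,6]

so the chain groups are C_0 ≅ Z^6, C_1 ≅ Z^12, C_2 ≅ Z^6.

∂_1: C_1 → C_0 is given by ∂[p,q] = [q] − [p].
As a 6×12 matrix over Z this has rank 5, with invariant factors (1,1,1,1,1).

The boundary map ∂_2: C_2 → C_1 sends each 2-simplex [p,q,r] to [q,r] − [p,r] + [p,q]. For instance
  ∂[1,4,6] = [4,6] − [1,6] + [1,4],
  ∂[3,5,6] = [5,6] − [3,6] + [3,5].
The 12×6 boundary matrix has rank 6 and Smith normal form diag(1,1,1,1,1,1).

Now H_k = ker ∂_k / im ∂_{k+1}, so:

  H_0: rank C_0 − rank ∂_1 = 6 − 5 = 1, and the invariant factors of ∂_1 are all 1, so H_0 ≅ Z.

H_0 ≅ Z.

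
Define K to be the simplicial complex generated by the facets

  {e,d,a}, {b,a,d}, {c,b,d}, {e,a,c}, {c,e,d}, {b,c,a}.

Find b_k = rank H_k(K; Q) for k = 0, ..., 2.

K has 5 vertices, 9 edges, 6 triangles.
rank ∂_0 = 0, rank ∂_1 = 4 ⇒ b_0 = 5 − 0 − 4 = 1; all invariant factors of ∂_1 are 1 so no torsion. So H_0 ≅ Z.
rank ∂_1 = 4, rank ∂_2 = 5 ⇒ b_1 = 9 − 4 − 5 = 0; all invariant factors of ∂_2 are 1 so no torsion. So H_1 ≅ 0.
rank ∂_2 = 5, rank ∂_3 = 0 ⇒ b_2 = 6 − 5 − 0 = 1. So H_2 ≅ Z.

b_0 = 1, b_1 = 0, b_2 = 1.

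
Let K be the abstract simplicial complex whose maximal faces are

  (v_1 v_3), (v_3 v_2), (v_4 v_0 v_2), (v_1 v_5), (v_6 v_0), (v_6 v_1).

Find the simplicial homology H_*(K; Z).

H_0 ≅ Z,  H_1 ≅ Z,  H_2 = 0.

Fix the vertex order v_0 < v_1 < v_2 < v_3 < v_4 < v_5 < v_6 and write every simplex with vertices in increasing order. Then dim K = 2 and the simplices of K are:

  0-simplices (7): [v_0], [v_1], [v_2], [v_3], [v_4], [v_5], [v_6]
  1-simplices (8): [v_0,v_2], [v_0,v_4], [v_0,v_6], [v_1,v_3], [v_1,v_5], [v_1,v_6], [v_2,v_3], [v_2,v_4]
  2-simplices (1): [v_0,v_2,v_4]

so the chain groups are C_0 ≅ Z^7, C_1 ≅ Z^8, C_2 ≅ Z^1.

∂_1: C_1 → C_0 sends each edge [p,q] (with p < q) to q − p.
The 7×8 boundary matrix has rank 6 and Smith normal form diag(1,1,1,1,1,1).

The boundary map ∂_2: C_2 → C_1 sends each 2-simplex [p,q,r] to [q,r] − [p,r] + [p,q]. For instance
  ∂[v_0,v_2,v_4] = [v_2,v_4] − [v_0,v_4] + [v_0,v_2].
This gives a 8×1 integer matrix of rank 1; reducing to Smith normal form yields diagonal entries (1).

Now H_k = ker ∂_k / im ∂_{k+1}, so:

  H_0: rank C_0 − rank ∂_1 = 7 − 6 = 1, and the invariant factors of ∂_1 are all 1, so H_0 = Z.
  H_1: rank ker ∂_1 − rank ∂_2 = (8 − 6) − 1 = 1, and the invariant factors of ∂_2 are all 1, so H_1 = Z.
  H_2: rank ker ∂_2 − rank ∂_3 = (1 − 1) − 0 = 0, and there is no ∂_3, so H_2 = 0.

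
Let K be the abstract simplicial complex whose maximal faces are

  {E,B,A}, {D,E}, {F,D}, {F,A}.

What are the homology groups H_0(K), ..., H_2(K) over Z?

H_0 ≅ Z,  H_1 ≅ Z,  H_2 = 0.

We work with the vertex ordering A < B < D < E < F. The simplices of K, each written with vertices in increasing order, are:

  0-simplices (5): A, B, D, E, F
  1-simplices (6): AB, AE, AF, BE, DE, DF
  2-simplices (1): ABE

Hence C_0 ≅ Z^5, C_1 ≅ Z^6, C_2 ≅ Z^1.

Boundary ∂_1: C_1 → C_0 maps an edge to its endpoints' difference, ∂[p,q] = q − p. For instance
  ∂BE = E − B.
As a 5×6 matrix over Z this has rank 4, with invariant factors (1,1,1,1).

Boundary ∂_2: C_2 → C_1 acts by ∂[p,q,r] = [q,r] − [p,r] + [p,q]. For instance
  ∂ABE = BE − AE + AB.
This gives a 6×1 integer matrix of rank 1; reducing to Smith normal form yields diagonal entries (1).

Computing H_k = (kernel of ∂_k) / (image of ∂_{k+1}):

  H_0: rank C_0 − rank ∂_1 = 5 − 4 = 1, and the invariant factors of ∂_1 are all 1, so H_0 ≅ Z.
  H_1: rank ker ∂_1 − rank ∂_2 = (6 − 4) − 1 = 1, and the invariant factors of ∂_2 are all 1, so H_1 ≅ Z.
  H_2: rank ker ∂_2 − rank ∂_3 = (1 − 1) − 0 = 0, and there is no ∂_3, so H_2 ≅ 0.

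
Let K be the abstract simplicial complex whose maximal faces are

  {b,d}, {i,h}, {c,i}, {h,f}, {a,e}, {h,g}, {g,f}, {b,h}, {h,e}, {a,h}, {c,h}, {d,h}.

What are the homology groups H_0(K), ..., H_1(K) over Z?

H_0 ≅ Z,  H_1 ≅ Z^4.

Fix the vertex order a < b < c < d < e < f < g < h < i and write every simplex with vertices in increasing order. Then dim K = 1 and the simplices of K are:

  0-simplices (9): a, b, c, d, e, f, g, h, i
  1-simplices (12): ae, ah, bd, bh, ch, ci, dh, eh, fg, fh, gh, hi

Hence C_0 ≅ Z^9, C_1 ≅ Z^12.

The boundary map ∂_1: C_1 → C_0 is given by ∂[p,q] = [q] − [p]. For instance
  ∂gh = h − g.
As a 9×12 matrix over Z this has rank 8, with invariant factors (1,1,1,1,1,1,1,1).

Reading off H_k = ker ∂_k / im ∂_{k+1}:

  H_0: rank C_0 − rank ∂_1 = 9 − 8 = 1, and the invariant factors of ∂_1 are all 1, so H_0 = Z.
  H_1: rank ker ∂_1 − rank ∂_2 = (12 − 8) − 0 = 4, and there is no ∂_2, so H_1 = Z^4.

(K is a triangulation of a wedge of 4 circles.)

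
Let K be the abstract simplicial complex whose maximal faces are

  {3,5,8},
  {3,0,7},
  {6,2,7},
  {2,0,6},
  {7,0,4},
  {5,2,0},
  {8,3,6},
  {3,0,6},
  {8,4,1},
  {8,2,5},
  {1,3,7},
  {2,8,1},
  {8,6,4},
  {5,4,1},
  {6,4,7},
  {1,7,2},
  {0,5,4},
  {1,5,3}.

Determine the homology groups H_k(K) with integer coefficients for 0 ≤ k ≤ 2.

K has 9 vertices, 27 edges, 18 triangles.
rank ∂_0 = 0, rank ∂_1 = 8 ⇒ b_0 = 9 − 0 − 8 = 1; all invariant factors of ∂_1 are 1 so no torsion. So H_0 ≅ Z.
rank ∂_1 = 8, rank ∂_2 = 18 ⇒ b_1 = 27 − 8 − 18 = 1; ∂_2 has invariant factor(s) [2] giving torsion. So H_1 ≅ Z × Z/2.
rank ∂_2 = 18, rank ∂_3 = 0 ⇒ b_2 = 18 − 18 − 0 = 0. So H_2 ≅ 0.

H_0 ≅ Z,  H_1 ≅ Z × Z/2,  H_2 = 0.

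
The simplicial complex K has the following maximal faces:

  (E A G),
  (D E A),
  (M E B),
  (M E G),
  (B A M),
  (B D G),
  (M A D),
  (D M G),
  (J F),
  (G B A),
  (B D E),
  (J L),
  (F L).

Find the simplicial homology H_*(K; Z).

H_0 = Z^2,  H_1 = Z ⊕ Z_2,  H_2 = 0.

Order the vertices as A < B < D < E < F < G < J < L < M. Listing each simplex with vertices in this order, K has dimension 2 with simplices:

  0-simplices (9): A, B, D, E, F, G, J, L, M
  1-simplices (18): AB, AD, AE, AG, AM, BD, BE, BG, BM, DE, DG, DM, EG, EM, FJ, FL, GM, JL
  2-simplices (10): ABG, ABM, ADE, ADM, AEG, BDE, BDG, BEM, DGM, EGM

so the chain groups are C_0 ≅ Z^9, C_1 ≅ Z^18, C_2 ≅ Z^10.

Boundary ∂_1: C_1 → C_0 is given by ∂[p,q] = [q] − [p].
This gives a 9×18 integer matrix of rank 7; reducing to Smith normal form yields diagonal entries (1,1,1,1,1,1,1).

∂_2: C_2 → C_1 sends each 2-simplex [p,q,r] to [q,r] − [p,r] + [p,q]. For instance
  ∂DGM = GM − DM + DG,
  ∂ADE = DE − AE + AD.
The 18×10 boundary matrix has rank 10 and Smith normal form diag(1,1,1,1,1,1,1,1,1,2).

Reading off H_k = ker ∂_k / im ∂_{k+1}:

  H_0: rank C_0 − rank ∂_1 = 9 − 7 = 2, and the invariant factors of ∂_1 are all 1, so H_0 ≅ Z^2.
  H_1: rank ker ∂_1 − rank ∂_2 = (18 − 7) − 10 = 1, and ∂_2 has invariant factor 2 > 1, so H_1 ≅ Z ⊕ Z_2.
  H_2: rank ker ∂_2 − rank ∂_3 = (10 − 10) − 0 = 0, and there is no ∂_3, so H_2 ≅ 0.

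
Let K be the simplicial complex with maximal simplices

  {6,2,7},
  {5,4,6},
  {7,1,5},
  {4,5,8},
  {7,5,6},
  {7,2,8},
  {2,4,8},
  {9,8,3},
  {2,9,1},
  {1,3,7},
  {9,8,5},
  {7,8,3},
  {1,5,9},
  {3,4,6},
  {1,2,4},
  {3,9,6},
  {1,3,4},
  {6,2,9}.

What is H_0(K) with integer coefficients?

K has 9 vertices, 27 edges, 18 triangles.
rank ∂_0 = 0, rank ∂_1 = 8 ⇒ b_0 = 9 − 0 − 8 = 1; all invariant factors of ∂_1 are 1 so no torsion. So H_0 = Z.

H_0 = Z.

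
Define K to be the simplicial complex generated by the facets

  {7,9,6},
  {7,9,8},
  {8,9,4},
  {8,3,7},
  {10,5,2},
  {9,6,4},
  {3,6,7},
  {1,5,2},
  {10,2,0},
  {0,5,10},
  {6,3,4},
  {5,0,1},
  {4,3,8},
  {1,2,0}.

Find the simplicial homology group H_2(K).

Take the total order 0 < 1 < 2 < 3 < 4 < 5 < 6 < 7 < 8 < 9 < 10 on the vertex set. Then K (dimension 2) consists of the simplices:

  0-simplices (11): [0], [1], [2], [3], [4], [5], [6], [7], [8], [9], [10]
  1-simplices (21): [0,1], [0,2], [0,5], [0,10], [1,2], [1,5], [2,5], [2,10], [3,4], [3,6], [3,7], [3,8], [4,6], [4,8], [4,9], [5,10], [6,7], [6,9], [7,8], [7,9], [8,9]
  2-simplices (14): [0,1,2], [0,1,5], [0,2,10], [0,5,10], [1,2,5], [2,5,10], [3,4,6], [3,4,8], [3,6,7], [3,7,8], [4,6,9], [4,8,9], [6,7,9], [7,8,9]

Hence C_0 ≅ Z^11, C_1 ≅ Z^21, C_2 ≅ Z^14.

Boundary ∂_1: C_1 → C_0 sends each edge [p,q] (with p < q) to q − p.
The resulting 11×21 matrix has rank 9, and its Smith normal form has invariant factors (1,1,1,1,1,1,1,1,1).

The boundary map ∂_2: C_2 → C_1 maps a triangle to the signed sum of its edges. For instance
  ∂[3,7,8] = [7,8] − [3,8] + [3,7],
  ∂[6,7,9] = [7,9] − [6,9] + [6,7].
The resulting 21×14 matrix has rank 12, and its Smith normal form has invariant factors (1,1,1,1,1,1,1,1,1,1,1,1).

From H_k ≅ ker(∂_k) / im(∂_{k+1}) we obtain:

  H_2: rank ker ∂_2 − rank ∂_3 = (14 − 12) − 0 = 2, and there is no ∂_3, so H_2 = Z^2.

H_2 = Z^2.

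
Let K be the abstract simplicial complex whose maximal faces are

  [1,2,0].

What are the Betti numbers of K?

We work with the vertex ordering 0 < 1 < 2. The simplices of K, each written with vertices in increasing order, are:

  0-simplices (3): [0], [1], [2]
  1-simplices (3): [0,1], [0,2], [1,2]
  2-simplices (1): [0,1,2]

giving chain groups C_0 ≅ Z^3, C_1 ≅ Z^3, C_2 ≅ Z^1.

The boundary map ∂_1: C_1 → C_0 is given by ∂[p,q] = [q] − [p]. For instance
  ∂[0,1] = [1] − [0].
The resulting 3×3 matrix has rank 2, and its Smith normal form has invariant factors (1,1).

The boundary map ∂_2: C_2 → C_1 acts by ∂[p,q,r] = [q,r] − [p,r] + [p,q]. For instance
  ∂[0,1,2] = [1,2] − [0,2] + [0,1].
This gives a 3×1 integer matrix of rank 1; reducing to Smith normal form yields diagonal entries (1).

Computing H_k = (kernel of ∂_k) / (image of ∂_{k+1}):

  H_0: rank C_0 − rank ∂_1 = 3 − 2 = 1, and the invariant factors of ∂_1 are all 1, so H_0 = Z.
  H_1: rank ker ∂_1 − rank ∂_2 = (3 − 2) − 1 = 0, and the invariant factors of ∂_2 are all 1, so H_1 = 0.
  H_2: rank ker ∂_2 − rank ∂_3 = (1 − 1) − 0 = 0, and there is no ∂_3, so H_2 = 0.

As a check, the Euler characteristic is 3 − 3 + 1 = 1, which agrees with 1 − 0 + 0 = 1.
(K is a triangulation of the 2-simplex.)

Hence the Betti numbers are b_0 = 1, b_1 = 0, b_2 = 0.

b_0 = 1, b_1 = 0, b_2 = 0.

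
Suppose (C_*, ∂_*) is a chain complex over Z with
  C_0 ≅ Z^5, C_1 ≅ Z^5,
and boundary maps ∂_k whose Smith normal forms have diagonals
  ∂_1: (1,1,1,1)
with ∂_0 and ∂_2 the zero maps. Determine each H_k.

H_0 = Z,  H_1 = Z.

H_0: b_0 = 5 − 0 − 4 = 1; torsion from ∂_1 factors > 1: none. So H_0 = Z.
H_1: b_1 = 5 − 4 − 0 = 1; torsion from ∂_2 factors > 1: none. So H_1 = Z.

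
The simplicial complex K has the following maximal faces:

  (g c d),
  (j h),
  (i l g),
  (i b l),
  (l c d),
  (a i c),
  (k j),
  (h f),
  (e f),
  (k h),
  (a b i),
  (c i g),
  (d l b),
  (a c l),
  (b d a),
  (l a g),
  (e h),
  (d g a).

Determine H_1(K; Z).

Fix the vertex order a < b < c < d < e < f < g < h < i < j < k < l and write every simplex with vertices in increasing order. Then dim K = 2 and the simplices of K are:

  0-simplices (12): a, b, c, d, e, f, g, h, i, j, k, l
  1-simplices (24): ab, ac, ad, ag, ai, al, bd, bi, bl, cd, cg, ci, cl, dg, dl, ef, eh, fh, gi, gl, hj, hk, il, jk
  2-simplices (12): abd, abi, aci, acl, adg, agl, bdl, bil, cdg, cdl, cgi, gil

giving chain groups C_0 ≅ Z^12, C_1 ≅ Z^24, C_2 ≅ Z^12.

The boundary map ∂_1: C_1 → C_0 maps an edge to its endpoints' difference, ∂[p,q] = q − p.
As a 12×24 matrix over Z this has rank 10, with invariant factors (1,1,1,1,1,1,1,1,1,1).

∂_2: C_2 → C_1 maps a triangle to the signed sum of its edges. For instance
  ∂gil = il − gl + gi,
  ∂cgi = gi − ci + cg.
As a 24×12 matrix over Z this has rank 12, with invariant factors (1,1,1,1,1,1,1,1,1,1,1,2).

Reading off H_k = ker ∂_k / im ∂_{k+1}:

  H_1: rank ker ∂_1 − rank ∂_2 = (24 − 10) − 12 = 2, and ∂_2 has invariant factor 2 > 1, so H_1 = Z^2 ⊕ Z/2.

H_1 ≅ Z^2 ⊕ Z/2.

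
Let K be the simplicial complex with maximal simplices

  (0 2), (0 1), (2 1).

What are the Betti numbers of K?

b_0 = 1, b_1 = 1.

We work with the vertex ordering 0 < 1 < 2. The simplices of K, each written with vertices in increasing order, are:

  0-simplices (3): [0], [1], [2]
  1-simplices (3): [0,1], [0,2], [1,2]

so the chain groups are C_0 ≅ Z^3, C_1 ≅ Z^3.

∂_1: C_1 → C_0 is given by ∂[p,q] = [q] − [p]. For instance
  ∂[1,2] = [2] − [1].
The 3×3 boundary matrix has rank 2 and Smith normal form diag(1,1).

Reading off H_k = ker ∂_k / im ∂_{k+1}:

  H_0: rank C_0 − rank ∂_1 = 3 − 2 = 1, and the invariant factors of ∂_1 are all 1, so H_0 = Z.
  H_1: rank ker ∂_1 − rank ∂_2 = (3 − 2) − 0 = 1, and there is no ∂_2, so H_1 = Z.

Hence the Betti numbers are b_0 = 1, b_1 = 1.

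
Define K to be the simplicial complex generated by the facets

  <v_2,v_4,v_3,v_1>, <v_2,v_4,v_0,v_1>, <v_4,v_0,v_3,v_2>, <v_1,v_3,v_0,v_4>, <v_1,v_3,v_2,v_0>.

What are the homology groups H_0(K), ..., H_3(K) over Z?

H_0 = Z,  H_1 = 0,  H_2 = 0,  H_3 = Z.

Fix the vertex order v_0 < v_1 < v_2 < v_3 < v_4 and write every simplex with vertices in increasing order. Then dim K = 3 and the simplices of K are:

  0-simplices (5): [v_0], [v_1], [v_2], [v_3], [v_4]
  1-simplices (10): [v_0,v_1], [v_0,v_2], [v_0,v_3], [v_0,v_4], [v_1,v_2], [v_1,v_3], [v_1,v_4], [v_2,v_3], [v_2,v_4], [v_3,v_4]
  2-simplices (10): [v_0,v_1,v_2], [v_0,v_1,v_3], [v_0,v_1,v_4], [v_0,v_2,v_3], [v_0,v_2,v_4], [v_0,v_3,v_4], [v_1,v_2,v_3], [v_1,v_2,v_4], [v_1,v_3,v_4], [v_2,v_3,v_4]
  3-simplices (5): [v_0,v_1,v_2,v_3], [v_0,v_1,v_2,v_4], [v_0,v_1,v_3,v_4], [v_0,v_2,v_3,v_4], [v_1,v_2,v_3,v_4]

so the chain groups are C_0 ≅ Z^5, C_1 ≅ Z^10, C_2 ≅ Z^10, C_3 ≅ Z^5.

Boundary ∂_1: C_1 → C_0 is given by ∂[p,q] = [q] − [p]. For instance
  ∂[v_3,v_4] = [v_4] − [v_3].
The resulting 5×10 matrix has rank 4, and its Smith normal form has invariant factors (1,1,1,1).

∂_2: C_2 → C_1 acts by ∂[p,q,r] = [q,r] − [p,r] + [p,q]. For instance
  ∂[v_0,v_2,v_3] = [v_2,v_3] − [v_0,v_3] + [v_0,v_2],
  ∂[v_2,v_3,v_4] = [v_3,v_4] − [v_2,v_4] + [v_2,v_3].
The resulting 10×10 matrix has rank 6, and its Smith normal form has invariant factors (1,1,1,1,1,1).

Boundary ∂_3: C_3 → C_2 sends each 3-simplex σ to the alternating sum Σ_i (−1)^i (σ with its i-th vertex removed). For instance
  ∂[v_0,v_1,v_2,v_4] = [v_1,v_2,v_4] − [v_0,v_2,v_4] + [v_0,v_1,v_4] − [v_0,v_1,v_2],
  ∂[v_0,v_1,v_2,v_3] = [v_1,v_2,v_3] − [v_0,v_2,v_3] + [v_0,v_1,v_3] − [v_0,v_1,v_2].
The resulting 10×5 matrix has rank 4, and its Smith normal form has invariant factors (1,1,1,1).

Computing H_k = (kernel of ∂_k) / (image of ∂_{k+1}):

  H_0: rank C_0 − rank ∂_1 = 5 − 4 = 1, and the invariant factors of ∂_1 are all 1, so H_0 ≅ Z.
  H_1: rank ker ∂_1 − rank ∂_2 = (10 − 4) − 6 = 0, and the invariant factors of ∂_2 are all 1, so H_1 ≅ 0.
  H_2: rank ker ∂_2 − rank ∂_3 = (10 − 6) − 4 = 0, and the invariant factors of ∂_3 are all 1, so H_2 ≅ 0.
  H_3: rank ker ∂_3 − rank ∂_4 = (5 − 4) − 0 = 1, and there is no ∂_4, so H_3 ≅ Z.

(K is a triangulation of the 3-sphere S^3.)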